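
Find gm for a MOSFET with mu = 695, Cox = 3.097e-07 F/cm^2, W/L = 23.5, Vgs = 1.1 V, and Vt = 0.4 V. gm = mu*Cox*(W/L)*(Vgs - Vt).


Step 1: Vov = Vgs - Vt = 1.1 - 0.4 = 0.7 V
Step 2: gm = mu * Cox * (W/L) * Vov
Step 3: gm = 695 * 3.097e-07 * 23.5 * 0.7 = 3.54e-03 S

3.54e-03


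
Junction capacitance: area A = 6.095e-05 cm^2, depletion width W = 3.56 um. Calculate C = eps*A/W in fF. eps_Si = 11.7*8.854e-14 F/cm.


Step 1: eps_Si = 11.7 * 8.854e-14 = 1.035918e-12 F/cm
Step 2: W in cm = 3.56 * 1e-4 = 3.56e-04 cm
Step 3: C = 1.035918e-12 * 6.095e-05 / 3.56e-04 = 1.773573e-13 F
Step 4: C = 177.36 fF

177.36


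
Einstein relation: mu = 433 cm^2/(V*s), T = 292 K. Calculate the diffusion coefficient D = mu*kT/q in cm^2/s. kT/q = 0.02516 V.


Step 1: D = mu * (kT/q)
Step 2: D = 433 * 0.02516
Step 3: D = 10.89 cm^2/s

10.89


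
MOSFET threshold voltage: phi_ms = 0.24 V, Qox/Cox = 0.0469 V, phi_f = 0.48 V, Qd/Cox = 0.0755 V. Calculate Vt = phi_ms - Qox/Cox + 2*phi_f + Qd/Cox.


Step 1: Vt = phi_ms - Qox/Cox + 2*phi_f + Qd/Cox
Step 2: Vt = 0.24 - 0.0469 + 2*0.48 + 0.0755
Step 3: Vt = 0.24 - 0.0469 + 0.96 + 0.0755
Step 4: Vt = 1.2286 V

1.2286


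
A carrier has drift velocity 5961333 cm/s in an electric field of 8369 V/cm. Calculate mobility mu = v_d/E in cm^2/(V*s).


Step 1: mu = v_d / E
Step 2: mu = 5961333 / 8369
Step 3: mu = 712.31 cm^2/(V*s)

712.31


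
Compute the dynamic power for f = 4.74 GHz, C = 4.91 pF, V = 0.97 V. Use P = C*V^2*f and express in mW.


Step 1: V^2 = 0.97^2 = 0.9409 V^2
Step 2: P = C*V^2*f = 4.91e-12 F * 0.9409 * 4.74e9 Hz
Step 3: P = 2.189794206e-02 W
Step 4: P = 21.898 mW

21.898


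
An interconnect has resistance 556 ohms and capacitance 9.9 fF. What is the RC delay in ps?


Step 1: tau = R * C
Step 2: tau = 556 * 9.9 fF = 556 * 9.9e-15 F
Step 3: tau = 5.5044e-12 s = 5.5044 ps

5.5044


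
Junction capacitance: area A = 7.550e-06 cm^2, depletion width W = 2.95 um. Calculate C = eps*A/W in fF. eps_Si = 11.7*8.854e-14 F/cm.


Step 1: eps_Si = 11.7 * 8.854e-14 = 1.035918e-12 F/cm
Step 2: W in cm = 2.95 * 1e-4 = 2.95e-04 cm
Step 3: C = 1.035918e-12 * 7.550e-06 / 2.95e-04 = 2.651248e-14 F
Step 4: C = 26.51 fF

26.51


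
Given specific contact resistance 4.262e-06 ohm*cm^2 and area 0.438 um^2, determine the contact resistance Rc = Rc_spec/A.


Step 1: Convert area to cm^2: 0.438 um^2 = 4.3800e-09 cm^2
Step 2: Rc = Rc_spec / A = 4.262e-06 / 4.3800e-09
Step 3: Rc = 9.73e+02 ohms

9.73e+02


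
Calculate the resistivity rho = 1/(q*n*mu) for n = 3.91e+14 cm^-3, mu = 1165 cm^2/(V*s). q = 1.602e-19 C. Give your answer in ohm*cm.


Step 1: sigma = q * n * mu = 1.602e-19 * 3.91e+14 * 1165 = 7.29735e-02 S/cm
Step 2: rho = 1 / sigma = 1 / 7.29735e-02 = 13.7 ohm*cm

13.7


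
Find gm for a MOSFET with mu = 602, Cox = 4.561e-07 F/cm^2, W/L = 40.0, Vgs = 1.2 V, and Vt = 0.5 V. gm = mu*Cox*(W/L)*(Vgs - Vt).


Step 1: Vov = Vgs - Vt = 1.2 - 0.5 = 0.7 V
Step 2: gm = mu * Cox * (W/L) * Vov
Step 3: gm = 602 * 4.561e-07 * 40.0 * 0.7 = 7.69e-03 S

7.69e-03


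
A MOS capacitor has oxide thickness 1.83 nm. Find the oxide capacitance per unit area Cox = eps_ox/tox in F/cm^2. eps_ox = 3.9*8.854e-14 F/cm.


Step 1: eps_ox = 3.9 * 8.854e-14 = 3.45306e-13 F/cm
Step 2: tox in cm = 1.83 nm * 1e-7 = 1.8300e-07 cm
Step 3: Cox = 3.45306e-13 / 1.8300e-07 = 1.89e-06 F/cm^2

1.89e-06


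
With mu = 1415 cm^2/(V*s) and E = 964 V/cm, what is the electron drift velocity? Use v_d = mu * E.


Step 1: v_d = mu * E
Step 2: v_d = 1415 * 964 = 1364060
Step 3: v_d = 1.36e+06 cm/s

1.36e+06


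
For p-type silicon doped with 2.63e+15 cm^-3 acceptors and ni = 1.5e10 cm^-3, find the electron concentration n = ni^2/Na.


Step 1: Majority hole concentration p ≈ Na = 2.63e+15 cm^-3
Step 2: n = ni^2 / Na = (1.5e10)^2 / 2.63e+15
Step 3: n = 8.56e+04 cm^-3

8.56e+04


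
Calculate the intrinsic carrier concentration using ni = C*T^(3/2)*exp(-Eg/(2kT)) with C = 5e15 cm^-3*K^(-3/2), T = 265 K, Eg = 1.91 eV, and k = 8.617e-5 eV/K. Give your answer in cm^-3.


Step 1: Compute kT = 8.617e-5 * 265 = 0.02283505 eV
Step 2: Exponent = -Eg/(2kT) = -1.91/(2*0.02283505) = -41.82167
Step 3: T^(3/2) = 265^1.5 = 4313.89
Step 4: ni = 5e15 * 4313.89 * exp(-41.82167) = 1.48e+01 cm^-3

1.48e+01


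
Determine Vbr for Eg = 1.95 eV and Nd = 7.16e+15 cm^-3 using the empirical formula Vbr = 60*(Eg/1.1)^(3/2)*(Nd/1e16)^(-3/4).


Step 1: Eg/1.1 = 1.95/1.1 = 1.772727
Step 2: (Eg/1.1)^1.5 = 1.772727^1.5 = 2.360276
Step 3: (Nd/1e16)^(-0.75) = (0.716)^(-0.75) = 1.284740
Step 4: Vbr = 60 * 2.360276 * 1.284740 = 181.9 V

181.9


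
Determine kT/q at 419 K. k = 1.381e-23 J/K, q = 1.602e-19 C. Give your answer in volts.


Step 1: kT = 1.381e-23 * 419 = 5.78639e-21 J
Step 2: Vt = kT/q = 5.78639e-21 / 1.602e-19
Step 3: Vt = 0.03612 V

0.03612


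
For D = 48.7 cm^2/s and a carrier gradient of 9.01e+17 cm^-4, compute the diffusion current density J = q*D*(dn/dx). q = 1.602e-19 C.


Step 1: J = q * D * (dn/dx)
Step 2: J = 1.602e-19 * 48.7 * 9.01e+17
Step 3: J = 7.03e+00 A/cm^2

7.03e+00


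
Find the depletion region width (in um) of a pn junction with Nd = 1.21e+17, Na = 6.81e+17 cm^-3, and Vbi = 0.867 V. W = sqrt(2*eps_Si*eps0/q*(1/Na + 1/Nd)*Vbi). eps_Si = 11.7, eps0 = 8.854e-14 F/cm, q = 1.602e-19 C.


Step 1: 1/Na + 1/Nd = 1/6.81e+17 + 1/1.21e+17 = 9.73289e-18
Step 2: 2*eps*eps0/q = 2*11.7*8.854e-14/1.602e-19 = 1.293281e+07
Step 3: W^2 = 1.293281e+07 * 9.73289e-18 * 0.867 = 1.09132e-10
Step 4: W = sqrt(1.09132e-10) = 1.045e-05 cm = 0.1045 um

0.1045


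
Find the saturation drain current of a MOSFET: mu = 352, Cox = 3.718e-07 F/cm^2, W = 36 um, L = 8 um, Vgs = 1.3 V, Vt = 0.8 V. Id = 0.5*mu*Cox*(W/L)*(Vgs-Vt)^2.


Step 1: Overdrive voltage Vov = Vgs - Vt = 1.3 - 0.8 = 0.5 V
Step 2: W/L = 36/8 = 4.5
Step 3: Id = 0.5 * 352 * 3.718e-07 * 4.5 * 0.5^2
Step 4: Id = 7.36e-05 A

7.36e-05


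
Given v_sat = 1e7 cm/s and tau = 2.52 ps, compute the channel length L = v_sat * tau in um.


Step 1: tau in seconds = 2.52 ps * 1e-12 = 2.5200e-12 s
Step 2: L = v_sat * tau = 1e7 * 2.5200e-12 = 2.5200e-05 cm
Step 3: L in um = 2.5200e-05 * 1e4 = 0.252 um

0.252


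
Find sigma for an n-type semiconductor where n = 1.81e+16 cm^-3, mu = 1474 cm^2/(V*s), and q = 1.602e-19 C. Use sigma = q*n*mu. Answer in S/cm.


Step 1: sigma = q * n * mu
Step 2: sigma = 1.602e-19 * 1.81e+16 * 1474
Step 3: sigma = 4.274e+00 S/cm

4.274e+00


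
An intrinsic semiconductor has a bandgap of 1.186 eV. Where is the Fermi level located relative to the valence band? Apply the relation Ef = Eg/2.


Step 1: For an intrinsic semiconductor, the Fermi level sits at midgap.
Step 2: Ef = Eg / 2 = 1.186 / 2 = 0.593 eV

0.593


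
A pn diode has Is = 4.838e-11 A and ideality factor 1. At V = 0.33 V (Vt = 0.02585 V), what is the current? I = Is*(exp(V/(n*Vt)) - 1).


Step 1: V/(n*Vt) = 0.33/(1*0.02585) = 12.7660
Step 2: exp(12.7660) = 3.5011e+05
Step 3: I = 4.838e-11 * (3.5011e+05 - 1) = 1.69e-05 A

1.69e-05


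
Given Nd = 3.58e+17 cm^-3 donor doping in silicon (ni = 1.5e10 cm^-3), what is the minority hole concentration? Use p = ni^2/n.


Step 1: Since Nd >> ni, n ≈ Nd = 3.58e+17 cm^-3
Step 2: p = ni^2 / n = (1.5e10)^2 / 3.58e+17
Step 3: p = 2.25e20 / 3.58e+17 = 6.28e+02 cm^-3

6.28e+02


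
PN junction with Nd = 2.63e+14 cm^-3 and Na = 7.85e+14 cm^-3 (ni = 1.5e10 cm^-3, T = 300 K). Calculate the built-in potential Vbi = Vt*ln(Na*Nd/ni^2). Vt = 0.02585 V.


Step 1: Compute Na*Nd/ni^2 = 7.85e+14 * 2.63e+14 / (1.5e10)^2 = 9.1758e+08
Step 2: ln(9.1758e+08) = 20.6373
Step 3: Vbi = 0.02585 * 20.6373 = 0.533 V

0.533


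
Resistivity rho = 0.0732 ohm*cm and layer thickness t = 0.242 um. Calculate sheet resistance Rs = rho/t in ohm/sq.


Step 1: Convert thickness to cm: t = 0.242 um = 2.4200e-05 cm
Step 2: Rs = rho / t = 0.0732 / 2.4200e-05
Step 3: Rs = 3024.8 ohm/sq

3024.8


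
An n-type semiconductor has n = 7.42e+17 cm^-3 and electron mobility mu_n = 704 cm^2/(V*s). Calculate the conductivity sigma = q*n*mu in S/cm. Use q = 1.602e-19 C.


Step 1: sigma = q * n * mu
Step 2: sigma = 1.602e-19 * 7.42e+17 * 704
Step 3: sigma = 8.368e+01 S/cm

8.368e+01


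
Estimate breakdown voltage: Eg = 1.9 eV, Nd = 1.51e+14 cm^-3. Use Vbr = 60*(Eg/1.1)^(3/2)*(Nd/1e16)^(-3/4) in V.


Step 1: Eg/1.1 = 1.9/1.1 = 1.727273
Step 2: (Eg/1.1)^1.5 = 1.727273^1.5 = 2.270082
Step 3: (Nd/1e16)^(-0.75) = (0.0151)^(-0.75) = 23.214925
Step 4: Vbr = 60 * 2.270082 * 23.214925 = 3162.0 V

3162.0


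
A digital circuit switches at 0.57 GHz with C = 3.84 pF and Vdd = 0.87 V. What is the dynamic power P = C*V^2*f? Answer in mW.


Step 1: V^2 = 0.87^2 = 0.7569 V^2
Step 2: P = C*V^2*f = 3.84e-12 F * 0.7569 * 0.57e9 Hz
Step 3: P = 1.65670272e-03 W
Step 4: P = 1.657 mW

1.657


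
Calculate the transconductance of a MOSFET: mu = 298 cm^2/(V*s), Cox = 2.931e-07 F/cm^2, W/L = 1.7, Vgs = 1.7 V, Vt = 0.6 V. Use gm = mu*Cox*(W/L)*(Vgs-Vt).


Step 1: Vov = Vgs - Vt = 1.7 - 0.6 = 1.1 V
Step 2: gm = mu * Cox * (W/L) * Vov
Step 3: gm = 298 * 2.931e-07 * 1.7 * 1.1 = 1.63e-04 S

1.63e-04


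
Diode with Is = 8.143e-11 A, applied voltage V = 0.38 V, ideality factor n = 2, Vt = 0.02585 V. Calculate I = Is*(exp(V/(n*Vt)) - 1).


Step 1: V/(n*Vt) = 0.38/(2*0.02585) = 7.3501
Step 2: exp(7.3501) = 1.5564e+03
Step 3: I = 8.143e-11 * (1.5564e+03 - 1) = 1.27e-07 A

1.27e-07


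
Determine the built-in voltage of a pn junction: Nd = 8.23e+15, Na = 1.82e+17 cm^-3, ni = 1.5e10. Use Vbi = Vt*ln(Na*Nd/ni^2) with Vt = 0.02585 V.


Step 1: Compute Na*Nd/ni^2 = 1.82e+17 * 8.23e+15 / (1.5e10)^2 = 6.6572e+12
Step 2: ln(6.6572e+12) = 29.5267
Step 3: Vbi = 0.02585 * 29.5267 = 0.763 V

0.763


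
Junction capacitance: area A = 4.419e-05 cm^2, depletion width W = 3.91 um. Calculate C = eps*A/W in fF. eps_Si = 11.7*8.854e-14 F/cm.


Step 1: eps_Si = 11.7 * 8.854e-14 = 1.035918e-12 F/cm
Step 2: W in cm = 3.91 * 1e-4 = 3.91e-04 cm
Step 3: C = 1.035918e-12 * 4.419e-05 / 3.91e-04 = 1.170773e-13 F
Step 4: C = 117.08 fF

117.08


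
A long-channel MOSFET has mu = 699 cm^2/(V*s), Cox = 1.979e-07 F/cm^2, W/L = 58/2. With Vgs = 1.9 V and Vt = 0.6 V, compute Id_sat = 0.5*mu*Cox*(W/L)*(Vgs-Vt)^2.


Step 1: Overdrive voltage Vov = Vgs - Vt = 1.9 - 0.6 = 1.3 V
Step 2: W/L = 58/2 = 29
Step 3: Id = 0.5 * 699 * 1.979e-07 * 29 * 1.3^2
Step 4: Id = 3.39e-03 A

3.39e-03


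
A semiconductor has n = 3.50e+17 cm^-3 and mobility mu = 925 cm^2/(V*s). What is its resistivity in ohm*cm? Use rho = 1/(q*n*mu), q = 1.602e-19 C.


Step 1: sigma = q * n * mu = 1.602e-19 * 3.50e+17 * 925 = 5.18648e+01 S/cm
Step 2: rho = 1 / sigma = 1 / 5.18648e+01 = 0.01928 ohm*cm

0.01928


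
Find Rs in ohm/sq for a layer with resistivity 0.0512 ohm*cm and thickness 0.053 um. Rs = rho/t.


Step 1: Convert thickness to cm: t = 0.053 um = 5.3000e-06 cm
Step 2: Rs = rho / t = 0.0512 / 5.3000e-06
Step 3: Rs = 9660.4 ohm/sq

9660.4


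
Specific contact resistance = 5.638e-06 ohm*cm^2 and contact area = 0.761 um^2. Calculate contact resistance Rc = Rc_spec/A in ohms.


Step 1: Convert area to cm^2: 0.761 um^2 = 7.6100e-09 cm^2
Step 2: Rc = Rc_spec / A = 5.638e-06 / 7.6100e-09
Step 3: Rc = 7.41e+02 ohms

7.41e+02


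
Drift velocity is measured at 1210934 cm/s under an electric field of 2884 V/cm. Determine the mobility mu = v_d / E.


Step 1: mu = v_d / E
Step 2: mu = 1210934 / 2884
Step 3: mu = 419.88 cm^2/(V*s)

419.88


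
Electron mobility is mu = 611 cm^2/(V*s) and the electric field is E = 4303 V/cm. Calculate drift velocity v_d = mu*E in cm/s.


Step 1: v_d = mu * E
Step 2: v_d = 611 * 4303 = 2629133
Step 3: v_d = 2.63e+06 cm/s

2.63e+06


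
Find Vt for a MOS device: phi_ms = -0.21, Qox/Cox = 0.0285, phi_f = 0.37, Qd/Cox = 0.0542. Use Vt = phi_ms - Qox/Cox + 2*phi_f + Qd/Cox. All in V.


Step 1: Vt = phi_ms - Qox/Cox + 2*phi_f + Qd/Cox
Step 2: Vt = -0.21 - 0.0285 + 2*0.37 + 0.0542
Step 3: Vt = -0.21 - 0.0285 + 0.74 + 0.0542
Step 4: Vt = 0.5557 V

0.5557


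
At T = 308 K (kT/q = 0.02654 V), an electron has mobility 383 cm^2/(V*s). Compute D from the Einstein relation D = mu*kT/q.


Step 1: D = mu * (kT/q)
Step 2: D = 383 * 0.02654
Step 3: D = 10.16 cm^2/s

10.16


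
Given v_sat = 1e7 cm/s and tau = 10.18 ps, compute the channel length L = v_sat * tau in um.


Step 1: tau in seconds = 10.18 ps * 1e-12 = 1.0180e-11 s
Step 2: L = v_sat * tau = 1e7 * 1.0180e-11 = 1.0180e-04 cm
Step 3: L in um = 1.0180e-04 * 1e4 = 1.018 um

1.018


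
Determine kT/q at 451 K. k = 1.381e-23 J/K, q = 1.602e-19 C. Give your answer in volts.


Step 1: kT = 1.381e-23 * 451 = 6.22831e-21 J
Step 2: Vt = kT/q = 6.22831e-21 / 1.602e-19
Step 3: Vt = 0.03888 V

0.03888


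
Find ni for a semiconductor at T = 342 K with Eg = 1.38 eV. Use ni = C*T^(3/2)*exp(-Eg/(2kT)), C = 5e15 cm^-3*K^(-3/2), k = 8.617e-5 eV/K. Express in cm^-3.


Step 1: Compute kT = 8.617e-5 * 342 = 0.02947014 eV
Step 2: Exponent = -Eg/(2kT) = -1.38/(2*0.02947014) = -23.41353
Step 3: T^(3/2) = 342^1.5 = 6324.69
Step 4: ni = 5e15 * 6324.69 * exp(-23.41353) = 2.15e+09 cm^-3

2.15e+09


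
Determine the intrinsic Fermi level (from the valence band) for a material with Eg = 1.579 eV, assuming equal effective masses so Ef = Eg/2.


Step 1: For an intrinsic semiconductor, the Fermi level sits at midgap.
Step 2: Ef = Eg / 2 = 1.579 / 2 = 0.7895 eV

0.7895


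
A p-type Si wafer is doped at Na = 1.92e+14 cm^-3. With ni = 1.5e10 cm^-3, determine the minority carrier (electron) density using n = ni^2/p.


Step 1: Majority hole concentration p ≈ Na = 1.92e+14 cm^-3
Step 2: n = ni^2 / Na = (1.5e10)^2 / 1.92e+14
Step 3: n = 1.17e+06 cm^-3

1.17e+06


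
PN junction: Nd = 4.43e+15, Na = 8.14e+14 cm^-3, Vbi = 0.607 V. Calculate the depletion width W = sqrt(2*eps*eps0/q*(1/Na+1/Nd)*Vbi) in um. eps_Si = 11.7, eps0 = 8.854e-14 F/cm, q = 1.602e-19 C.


Step 1: 1/Na + 1/Nd = 1/8.14e+14 + 1/4.43e+15 = 1.45423e-15
Step 2: 2*eps*eps0/q = 2*11.7*8.854e-14/1.602e-19 = 1.293281e+07
Step 3: W^2 = 1.293281e+07 * 1.45423e-15 * 0.607 = 1.14160e-08
Step 4: W = sqrt(1.14160e-08) = 1.068e-04 cm = 1.068 um

1.068


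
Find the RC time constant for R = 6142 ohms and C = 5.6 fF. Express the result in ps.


Step 1: tau = R * C
Step 2: tau = 6142 * 5.6 fF = 6142 * 5.6e-15 F
Step 3: tau = 3.43952e-11 s = 34.3952 ps

34.3952


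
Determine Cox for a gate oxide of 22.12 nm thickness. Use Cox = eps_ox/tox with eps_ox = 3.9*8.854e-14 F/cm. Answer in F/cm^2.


Step 1: eps_ox = 3.9 * 8.854e-14 = 3.45306e-13 F/cm
Step 2: tox in cm = 22.12 nm * 1e-7 = 2.2120e-06 cm
Step 3: Cox = 3.45306e-13 / 2.2120e-06 = 1.56e-07 F/cm^2

1.56e-07


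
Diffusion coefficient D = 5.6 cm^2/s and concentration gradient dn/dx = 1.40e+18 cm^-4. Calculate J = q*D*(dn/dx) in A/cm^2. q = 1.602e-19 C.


Step 1: J = q * D * (dn/dx)
Step 2: J = 1.602e-19 * 5.6 * 1.40e+18
Step 3: J = 1.26e+00 A/cm^2

1.26e+00


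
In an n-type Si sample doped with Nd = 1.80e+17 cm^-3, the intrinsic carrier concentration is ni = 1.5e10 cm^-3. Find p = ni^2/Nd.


Step 1: Since Nd >> ni, n ≈ Nd = 1.80e+17 cm^-3
Step 2: p = ni^2 / n = (1.5e10)^2 / 1.80e+17
Step 3: p = 2.25e20 / 1.80e+17 = 1.25e+03 cm^-3

1.25e+03


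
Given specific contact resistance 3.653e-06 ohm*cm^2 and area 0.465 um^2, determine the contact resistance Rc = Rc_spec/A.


Step 1: Convert area to cm^2: 0.465 um^2 = 4.6500e-09 cm^2
Step 2: Rc = Rc_spec / A = 3.653e-06 / 4.6500e-09
Step 3: Rc = 7.86e+02 ohms

7.86e+02


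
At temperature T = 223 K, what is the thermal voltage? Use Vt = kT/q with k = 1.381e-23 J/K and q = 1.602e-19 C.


Step 1: kT = 1.381e-23 * 223 = 3.07963e-21 J
Step 2: Vt = kT/q = 3.07963e-21 / 1.602e-19
Step 3: Vt = 0.01922 V

0.01922


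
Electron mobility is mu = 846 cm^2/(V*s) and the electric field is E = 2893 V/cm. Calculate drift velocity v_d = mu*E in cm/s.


Step 1: v_d = mu * E
Step 2: v_d = 846 * 2893 = 2447478
Step 3: v_d = 2.45e+06 cm/s

2.45e+06


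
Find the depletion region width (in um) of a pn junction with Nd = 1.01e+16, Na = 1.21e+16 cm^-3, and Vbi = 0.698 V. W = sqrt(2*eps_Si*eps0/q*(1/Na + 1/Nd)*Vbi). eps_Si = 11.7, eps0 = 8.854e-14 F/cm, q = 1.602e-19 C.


Step 1: 1/Na + 1/Nd = 1/1.21e+16 + 1/1.01e+16 = 1.81655e-16
Step 2: 2*eps*eps0/q = 2*11.7*8.854e-14/1.602e-19 = 1.293281e+07
Step 3: W^2 = 1.293281e+07 * 1.81655e-16 * 0.698 = 1.63982e-09
Step 4: W = sqrt(1.63982e-09) = 4.049e-05 cm = 0.4049 um

0.4049


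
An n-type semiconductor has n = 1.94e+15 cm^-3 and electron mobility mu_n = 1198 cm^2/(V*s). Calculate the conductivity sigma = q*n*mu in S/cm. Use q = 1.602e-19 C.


Step 1: sigma = q * n * mu
Step 2: sigma = 1.602e-19 * 1.94e+15 * 1198
Step 3: sigma = 3.723e-01 S/cm

3.723e-01


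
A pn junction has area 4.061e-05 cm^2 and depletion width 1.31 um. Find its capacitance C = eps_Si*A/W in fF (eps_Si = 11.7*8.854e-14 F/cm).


Step 1: eps_Si = 11.7 * 8.854e-14 = 1.035918e-12 F/cm
Step 2: W in cm = 1.31 * 1e-4 = 1.31e-04 cm
Step 3: C = 1.035918e-12 * 4.061e-05 / 1.31e-04 = 3.211346e-13 F
Step 4: C = 321.13 fF

321.13


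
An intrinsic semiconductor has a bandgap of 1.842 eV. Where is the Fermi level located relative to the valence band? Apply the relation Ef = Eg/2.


Step 1: For an intrinsic semiconductor, the Fermi level sits at midgap.
Step 2: Ef = Eg / 2 = 1.842 / 2 = 0.921 eV

0.921


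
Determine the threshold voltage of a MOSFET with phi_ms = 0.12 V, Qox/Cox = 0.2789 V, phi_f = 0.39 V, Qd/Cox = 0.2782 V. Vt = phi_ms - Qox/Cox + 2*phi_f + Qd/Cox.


Step 1: Vt = phi_ms - Qox/Cox + 2*phi_f + Qd/Cox
Step 2: Vt = 0.12 - 0.2789 + 2*0.39 + 0.2782
Step 3: Vt = 0.12 - 0.2789 + 0.78 + 0.2782
Step 4: Vt = 0.8993 V

0.8993


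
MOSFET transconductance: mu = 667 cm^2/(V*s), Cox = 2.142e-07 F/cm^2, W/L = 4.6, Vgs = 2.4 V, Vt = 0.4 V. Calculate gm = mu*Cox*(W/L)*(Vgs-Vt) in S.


Step 1: Vov = Vgs - Vt = 2.4 - 0.4 = 2.0 V
Step 2: gm = mu * Cox * (W/L) * Vov
Step 3: gm = 667 * 2.142e-07 * 4.6 * 2.0 = 1.31e-03 S

1.31e-03


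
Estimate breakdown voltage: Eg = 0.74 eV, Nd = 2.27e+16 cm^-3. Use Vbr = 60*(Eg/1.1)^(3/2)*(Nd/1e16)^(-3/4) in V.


Step 1: Eg/1.1 = 0.74/1.1 = 0.672727
Step 2: (Eg/1.1)^1.5 = 0.672727^1.5 = 0.551770
Step 3: (Nd/1e16)^(-0.75) = (2.27)^(-0.75) = 0.540730
Step 4: Vbr = 60 * 0.551770 * 0.540730 = 17.9 V

17.9


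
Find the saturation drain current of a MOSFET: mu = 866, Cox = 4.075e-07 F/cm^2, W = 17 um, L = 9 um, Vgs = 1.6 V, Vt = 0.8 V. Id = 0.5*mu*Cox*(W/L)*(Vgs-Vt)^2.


Step 1: Overdrive voltage Vov = Vgs - Vt = 1.6 - 0.8 = 0.8 V
Step 2: W/L = 17/9 = 1.88889
Step 3: Id = 0.5 * 866 * 4.075e-07 * 1.88889 * 0.8^2
Step 4: Id = 2.13e-04 A

2.13e-04


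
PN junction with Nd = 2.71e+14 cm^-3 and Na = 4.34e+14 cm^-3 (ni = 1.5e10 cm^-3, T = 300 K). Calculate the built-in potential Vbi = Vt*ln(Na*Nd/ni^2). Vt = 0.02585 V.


Step 1: Compute Na*Nd/ni^2 = 4.34e+14 * 2.71e+14 / (1.5e10)^2 = 5.2273e+08
Step 2: ln(5.2273e+08) = 20.0746
Step 3: Vbi = 0.02585 * 20.0746 = 0.519 V

0.519


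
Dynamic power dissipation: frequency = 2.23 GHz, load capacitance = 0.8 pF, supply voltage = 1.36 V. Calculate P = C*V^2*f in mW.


Step 1: V^2 = 1.36^2 = 1.8496 V^2
Step 2: P = C*V^2*f = 0.8e-12 F * 1.8496 * 2.23e9 Hz
Step 3: P = 3.2996864e-03 W
Step 4: P = 3.3 mW

3.3


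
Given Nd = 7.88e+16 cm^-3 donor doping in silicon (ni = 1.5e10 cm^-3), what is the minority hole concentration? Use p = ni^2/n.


Step 1: Since Nd >> ni, n ≈ Nd = 7.88e+16 cm^-3
Step 2: p = ni^2 / n = (1.5e10)^2 / 7.88e+16
Step 3: p = 2.25e20 / 7.88e+16 = 2.86e+03 cm^-3

2.86e+03


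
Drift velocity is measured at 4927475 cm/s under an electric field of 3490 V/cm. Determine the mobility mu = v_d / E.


Step 1: mu = v_d / E
Step 2: mu = 4927475 / 3490
Step 3: mu = 1411.88 cm^2/(V*s)

1411.88


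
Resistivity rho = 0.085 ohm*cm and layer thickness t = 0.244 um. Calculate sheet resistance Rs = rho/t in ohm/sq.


Step 1: Convert thickness to cm: t = 0.244 um = 2.4400e-05 cm
Step 2: Rs = rho / t = 0.085 / 2.4400e-05
Step 3: Rs = 3483.6 ohm/sq

3483.6


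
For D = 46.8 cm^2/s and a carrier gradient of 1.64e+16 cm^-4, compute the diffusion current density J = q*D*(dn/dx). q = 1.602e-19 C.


Step 1: J = q * D * (dn/dx)
Step 2: J = 1.602e-19 * 46.8 * 1.64e+16
Step 3: J = 1.23e-01 A/cm^2

1.23e-01


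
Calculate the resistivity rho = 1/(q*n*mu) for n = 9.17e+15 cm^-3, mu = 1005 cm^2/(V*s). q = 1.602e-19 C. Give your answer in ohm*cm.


Step 1: sigma = q * n * mu = 1.602e-19 * 9.17e+15 * 1005 = 1.47638e+00 S/cm
Step 2: rho = 1 / sigma = 1 / 1.47638e+00 = 0.6773 ohm*cm

0.6773


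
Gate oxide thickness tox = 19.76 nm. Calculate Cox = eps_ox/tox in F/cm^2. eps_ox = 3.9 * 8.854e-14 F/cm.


Step 1: eps_ox = 3.9 * 8.854e-14 = 3.45306e-13 F/cm
Step 2: tox in cm = 19.76 nm * 1e-7 = 1.9760e-06 cm
Step 3: Cox = 3.45306e-13 / 1.9760e-06 = 1.75e-07 F/cm^2

1.75e-07


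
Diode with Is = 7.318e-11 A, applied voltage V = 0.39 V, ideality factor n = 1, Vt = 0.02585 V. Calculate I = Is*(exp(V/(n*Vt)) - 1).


Step 1: V/(n*Vt) = 0.39/(1*0.02585) = 15.0870
Step 2: exp(15.0870) = 3.5662e+06
Step 3: I = 7.318e-11 * (3.5662e+06 - 1) = 2.61e-04 A

2.61e-04


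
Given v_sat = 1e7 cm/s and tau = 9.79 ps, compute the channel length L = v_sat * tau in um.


Step 1: tau in seconds = 9.79 ps * 1e-12 = 9.7900e-12 s
Step 2: L = v_sat * tau = 1e7 * 9.7900e-12 = 9.7900e-05 cm
Step 3: L in um = 9.7900e-05 * 1e4 = 0.979 um

0.979


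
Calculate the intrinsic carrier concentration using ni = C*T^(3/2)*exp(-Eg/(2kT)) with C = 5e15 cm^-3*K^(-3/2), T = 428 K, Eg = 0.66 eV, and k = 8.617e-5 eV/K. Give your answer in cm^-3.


Step 1: Compute kT = 8.617e-5 * 428 = 0.03688076 eV
Step 2: Exponent = -Eg/(2kT) = -0.66/(2*0.03688076) = -8.94775
Step 3: T^(3/2) = 428^1.5 = 8854.53
Step 4: ni = 5e15 * 8854.53 * exp(-8.94775) = 5.76e+15 cm^-3

5.76e+15


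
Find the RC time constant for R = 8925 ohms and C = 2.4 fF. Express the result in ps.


Step 1: tau = R * C
Step 2: tau = 8925 * 2.4 fF = 8925 * 2.4e-15 F
Step 3: tau = 2.142e-11 s = 21.42 ps

21.42


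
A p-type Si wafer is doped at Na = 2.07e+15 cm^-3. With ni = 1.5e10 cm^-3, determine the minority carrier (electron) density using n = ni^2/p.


Step 1: Majority hole concentration p ≈ Na = 2.07e+15 cm^-3
Step 2: n = ni^2 / Na = (1.5e10)^2 / 2.07e+15
Step 3: n = 1.09e+05 cm^-3

1.09e+05


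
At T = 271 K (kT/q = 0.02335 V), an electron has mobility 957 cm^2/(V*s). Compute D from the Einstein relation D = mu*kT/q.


Step 1: D = mu * (kT/q)
Step 2: D = 957 * 0.02335
Step 3: D = 22.35 cm^2/s

22.35


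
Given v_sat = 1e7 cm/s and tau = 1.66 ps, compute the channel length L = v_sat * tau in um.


Step 1: tau in seconds = 1.66 ps * 1e-12 = 1.6600e-12 s
Step 2: L = v_sat * tau = 1e7 * 1.6600e-12 = 1.6600e-05 cm
Step 3: L in um = 1.6600e-05 * 1e4 = 0.166 um

0.166


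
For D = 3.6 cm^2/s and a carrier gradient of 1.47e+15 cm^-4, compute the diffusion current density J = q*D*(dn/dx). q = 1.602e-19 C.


Step 1: J = q * D * (dn/dx)
Step 2: J = 1.602e-19 * 3.6 * 1.47e+15
Step 3: J = 8.48e-04 A/cm^2

8.48e-04


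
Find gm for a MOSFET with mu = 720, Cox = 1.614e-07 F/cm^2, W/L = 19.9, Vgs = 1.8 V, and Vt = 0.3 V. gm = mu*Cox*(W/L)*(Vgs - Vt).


Step 1: Vov = Vgs - Vt = 1.8 - 0.3 = 1.5 V
Step 2: gm = mu * Cox * (W/L) * Vov
Step 3: gm = 720 * 1.614e-07 * 19.9 * 1.5 = 3.47e-03 S

3.47e-03


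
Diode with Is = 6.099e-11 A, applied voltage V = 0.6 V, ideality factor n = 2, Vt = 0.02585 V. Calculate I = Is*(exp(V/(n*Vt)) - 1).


Step 1: V/(n*Vt) = 0.6/(2*0.02585) = 11.6054
Step 2: exp(11.6054) = 1.0969e+05
Step 3: I = 6.099e-11 * (1.0969e+05 - 1) = 6.69e-06 A

6.69e-06


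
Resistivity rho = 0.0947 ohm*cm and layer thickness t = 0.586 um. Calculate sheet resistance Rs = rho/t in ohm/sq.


Step 1: Convert thickness to cm: t = 0.586 um = 5.8600e-05 cm
Step 2: Rs = rho / t = 0.0947 / 5.8600e-05
Step 3: Rs = 1616.0 ohm/sq

1616.0


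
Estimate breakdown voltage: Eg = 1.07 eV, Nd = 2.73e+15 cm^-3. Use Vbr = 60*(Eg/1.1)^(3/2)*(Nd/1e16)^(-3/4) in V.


Step 1: Eg/1.1 = 1.07/1.1 = 0.972727
Step 2: (Eg/1.1)^1.5 = 0.972727^1.5 = 0.959371
Step 3: (Nd/1e16)^(-0.75) = (0.273)^(-0.75) = 2.647756
Step 4: Vbr = 60 * 0.959371 * 2.647756 = 152.4 V

152.4


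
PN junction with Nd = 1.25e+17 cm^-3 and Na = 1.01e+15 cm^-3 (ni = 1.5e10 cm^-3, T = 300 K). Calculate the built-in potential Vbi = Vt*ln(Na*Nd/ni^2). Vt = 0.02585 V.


Step 1: Compute Na*Nd/ni^2 = 1.01e+15 * 1.25e+17 / (1.5e10)^2 = 5.6111e+11
Step 2: ln(5.6111e+11) = 27.0532
Step 3: Vbi = 0.02585 * 27.0532 = 0.699 V

0.699


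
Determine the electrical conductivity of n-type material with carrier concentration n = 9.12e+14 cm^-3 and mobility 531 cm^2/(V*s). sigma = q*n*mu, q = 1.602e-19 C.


Step 1: sigma = q * n * mu
Step 2: sigma = 1.602e-19 * 9.12e+14 * 531
Step 3: sigma = 7.758e-02 S/cm

7.758e-02


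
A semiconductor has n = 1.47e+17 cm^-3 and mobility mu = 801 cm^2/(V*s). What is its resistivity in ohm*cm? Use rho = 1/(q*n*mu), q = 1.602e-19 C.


Step 1: sigma = q * n * mu = 1.602e-19 * 1.47e+17 * 801 = 1.88631e+01 S/cm
Step 2: rho = 1 / sigma = 1 / 1.88631e+01 = 0.05301 ohm*cm

0.05301


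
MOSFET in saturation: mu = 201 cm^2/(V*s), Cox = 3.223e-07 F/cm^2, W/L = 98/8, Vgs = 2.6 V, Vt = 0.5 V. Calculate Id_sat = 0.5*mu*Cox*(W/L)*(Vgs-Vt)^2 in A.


Step 1: Overdrive voltage Vov = Vgs - Vt = 2.6 - 0.5 = 2.1 V
Step 2: W/L = 98/8 = 12.25
Step 3: Id = 0.5 * 201 * 3.223e-07 * 12.25 * 2.1^2
Step 4: Id = 1.75e-03 A

1.75e-03


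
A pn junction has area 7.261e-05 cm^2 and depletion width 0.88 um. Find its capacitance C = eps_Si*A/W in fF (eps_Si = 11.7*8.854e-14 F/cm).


Step 1: eps_Si = 11.7 * 8.854e-14 = 1.035918e-12 F/cm
Step 2: W in cm = 0.88 * 1e-4 = 8.80e-05 cm
Step 3: C = 1.035918e-12 * 7.261e-05 / 8.80e-05 = 8.547501e-13 F
Step 4: C = 854.75 fF

854.75


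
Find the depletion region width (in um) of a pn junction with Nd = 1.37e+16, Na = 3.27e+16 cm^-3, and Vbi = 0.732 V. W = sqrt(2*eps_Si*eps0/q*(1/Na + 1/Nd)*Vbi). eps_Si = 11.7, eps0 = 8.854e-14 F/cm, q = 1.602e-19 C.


Step 1: 1/Na + 1/Nd = 1/3.27e+16 + 1/1.37e+16 = 1.03574e-16
Step 2: 2*eps*eps0/q = 2*11.7*8.854e-14/1.602e-19 = 1.293281e+07
Step 3: W^2 = 1.293281e+07 * 1.03574e-16 * 0.732 = 9.80516e-10
Step 4: W = sqrt(9.80516e-10) = 3.131e-05 cm = 0.3131 um

0.3131


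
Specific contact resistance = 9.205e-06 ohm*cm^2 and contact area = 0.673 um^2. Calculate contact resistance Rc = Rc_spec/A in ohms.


Step 1: Convert area to cm^2: 0.673 um^2 = 6.7300e-09 cm^2
Step 2: Rc = Rc_spec / A = 9.205e-06 / 6.7300e-09
Step 3: Rc = 1.37e+03 ohms

1.37e+03


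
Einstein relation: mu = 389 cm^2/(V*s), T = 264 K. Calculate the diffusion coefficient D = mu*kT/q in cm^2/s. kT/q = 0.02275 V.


Step 1: D = mu * (kT/q)
Step 2: D = 389 * 0.02275
Step 3: D = 8.85 cm^2/s

8.85


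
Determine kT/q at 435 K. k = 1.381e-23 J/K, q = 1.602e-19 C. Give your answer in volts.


Step 1: kT = 1.381e-23 * 435 = 6.00735e-21 J
Step 2: Vt = kT/q = 6.00735e-21 / 1.602e-19
Step 3: Vt = 0.0375 V

0.0375


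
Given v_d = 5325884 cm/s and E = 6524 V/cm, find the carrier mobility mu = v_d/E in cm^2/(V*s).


Step 1: mu = v_d / E
Step 2: mu = 5325884 / 6524
Step 3: mu = 816.35 cm^2/(V*s)

816.35


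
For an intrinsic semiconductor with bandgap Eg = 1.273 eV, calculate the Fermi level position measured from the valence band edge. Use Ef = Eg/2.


Step 1: For an intrinsic semiconductor, the Fermi level sits at midgap.
Step 2: Ef = Eg / 2 = 1.273 / 2 = 0.6365 eV

0.6365


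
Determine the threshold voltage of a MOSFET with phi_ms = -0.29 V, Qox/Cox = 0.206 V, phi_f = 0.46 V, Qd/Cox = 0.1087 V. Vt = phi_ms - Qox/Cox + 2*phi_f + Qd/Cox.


Step 1: Vt = phi_ms - Qox/Cox + 2*phi_f + Qd/Cox
Step 2: Vt = -0.29 - 0.206 + 2*0.46 + 0.1087
Step 3: Vt = -0.29 - 0.206 + 0.92 + 0.1087
Step 4: Vt = 0.5327 V

0.5327


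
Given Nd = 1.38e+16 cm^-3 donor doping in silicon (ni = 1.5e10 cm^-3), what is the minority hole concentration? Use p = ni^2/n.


Step 1: Since Nd >> ni, n ≈ Nd = 1.38e+16 cm^-3
Step 2: p = ni^2 / n = (1.5e10)^2 / 1.38e+16
Step 3: p = 2.25e20 / 1.38e+16 = 1.63e+04 cm^-3

1.63e+04


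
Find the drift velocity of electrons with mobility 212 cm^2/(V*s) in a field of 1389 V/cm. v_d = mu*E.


Step 1: v_d = mu * E
Step 2: v_d = 212 * 1389 = 294468
Step 3: v_d = 2.94e+05 cm/s

2.94e+05


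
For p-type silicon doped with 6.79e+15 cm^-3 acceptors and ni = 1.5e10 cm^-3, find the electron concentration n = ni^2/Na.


Step 1: Majority hole concentration p ≈ Na = 6.79e+15 cm^-3
Step 2: n = ni^2 / Na = (1.5e10)^2 / 6.79e+15
Step 3: n = 3.31e+04 cm^-3

3.31e+04


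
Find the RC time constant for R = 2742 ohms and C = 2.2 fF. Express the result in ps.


Step 1: tau = R * C
Step 2: tau = 2742 * 2.2 fF = 2742 * 2.2e-15 F
Step 3: tau = 6.0324e-12 s = 6.0324 ps

6.0324


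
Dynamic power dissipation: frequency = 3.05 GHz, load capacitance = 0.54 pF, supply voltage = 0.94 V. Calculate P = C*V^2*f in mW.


Step 1: V^2 = 0.94^2 = 0.8836 V^2
Step 2: P = C*V^2*f = 0.54e-12 F * 0.8836 * 3.05e9 Hz
Step 3: P = 1.4552892e-03 W
Step 4: P = 1.455 mW

1.455


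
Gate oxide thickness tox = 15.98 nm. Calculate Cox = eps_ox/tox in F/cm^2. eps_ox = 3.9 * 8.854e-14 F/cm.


Step 1: eps_ox = 3.9 * 8.854e-14 = 3.45306e-13 F/cm
Step 2: tox in cm = 15.98 nm * 1e-7 = 1.5980e-06 cm
Step 3: Cox = 3.45306e-13 / 1.5980e-06 = 2.16e-07 F/cm^2

2.16e-07


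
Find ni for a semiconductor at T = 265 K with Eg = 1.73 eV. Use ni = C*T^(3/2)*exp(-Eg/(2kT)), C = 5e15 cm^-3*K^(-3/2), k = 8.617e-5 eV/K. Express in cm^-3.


Step 1: Compute kT = 8.617e-5 * 265 = 0.02283505 eV
Step 2: Exponent = -Eg/(2kT) = -1.73/(2*0.02283505) = -37.88036
Step 3: T^(3/2) = 265^1.5 = 4313.89
Step 4: ni = 5e15 * 4313.89 * exp(-37.88036) = 7.63e+02 cm^-3

7.63e+02


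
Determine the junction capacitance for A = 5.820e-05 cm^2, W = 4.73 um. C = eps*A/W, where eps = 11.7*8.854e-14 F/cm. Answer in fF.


Step 1: eps_Si = 11.7 * 8.854e-14 = 1.035918e-12 F/cm
Step 2: W in cm = 4.73 * 1e-4 = 4.73e-04 cm
Step 3: C = 1.035918e-12 * 5.820e-05 / 4.73e-04 = 1.274639e-13 F
Step 4: C = 127.46 fF

127.46


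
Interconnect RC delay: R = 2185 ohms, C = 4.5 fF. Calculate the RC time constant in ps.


Step 1: tau = R * C
Step 2: tau = 2185 * 4.5 fF = 2185 * 4.5e-15 F
Step 3: tau = 9.8325e-12 s = 9.8325 ps

9.8325


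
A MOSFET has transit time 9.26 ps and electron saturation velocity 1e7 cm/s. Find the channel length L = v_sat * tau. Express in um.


Step 1: tau in seconds = 9.26 ps * 1e-12 = 9.2600e-12 s
Step 2: L = v_sat * tau = 1e7 * 9.2600e-12 = 9.2600e-05 cm
Step 3: L in um = 9.2600e-05 * 1e4 = 0.926 um

0.926


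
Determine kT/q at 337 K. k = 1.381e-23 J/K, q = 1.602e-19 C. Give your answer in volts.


Step 1: kT = 1.381e-23 * 337 = 4.65397e-21 J
Step 2: Vt = kT/q = 4.65397e-21 / 1.602e-19
Step 3: Vt = 0.02905 V

0.02905


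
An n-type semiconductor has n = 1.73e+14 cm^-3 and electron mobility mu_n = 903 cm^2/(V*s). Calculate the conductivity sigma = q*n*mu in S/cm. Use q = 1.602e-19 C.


Step 1: sigma = q * n * mu
Step 2: sigma = 1.602e-19 * 1.73e+14 * 903
Step 3: sigma = 2.503e-02 S/cm

2.503e-02


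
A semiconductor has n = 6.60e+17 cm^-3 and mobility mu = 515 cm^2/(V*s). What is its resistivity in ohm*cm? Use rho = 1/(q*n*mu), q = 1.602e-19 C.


Step 1: sigma = q * n * mu = 1.602e-19 * 6.60e+17 * 515 = 5.44520e+01 S/cm
Step 2: rho = 1 / sigma = 1 / 5.44520e+01 = 0.01836 ohm*cm

0.01836


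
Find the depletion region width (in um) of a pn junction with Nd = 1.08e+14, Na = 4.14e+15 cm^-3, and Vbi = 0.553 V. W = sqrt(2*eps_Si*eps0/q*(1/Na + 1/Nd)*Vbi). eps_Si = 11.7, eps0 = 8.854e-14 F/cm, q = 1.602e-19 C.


Step 1: 1/Na + 1/Nd = 1/4.14e+15 + 1/1.08e+14 = 9.50081e-15
Step 2: 2*eps*eps0/q = 2*11.7*8.854e-14/1.602e-19 = 1.293281e+07
Step 3: W^2 = 1.293281e+07 * 9.50081e-15 * 0.553 = 6.79483e-08
Step 4: W = sqrt(6.79483e-08) = 2.607e-04 cm = 2.607 um

2.607


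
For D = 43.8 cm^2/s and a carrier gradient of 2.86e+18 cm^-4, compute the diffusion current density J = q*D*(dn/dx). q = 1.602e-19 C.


Step 1: J = q * D * (dn/dx)
Step 2: J = 1.602e-19 * 43.8 * 2.86e+18
Step 3: J = 2.01e+01 A/cm^2

2.01e+01


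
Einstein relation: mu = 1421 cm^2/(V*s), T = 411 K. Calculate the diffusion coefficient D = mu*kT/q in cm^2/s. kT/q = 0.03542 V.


Step 1: D = mu * (kT/q)
Step 2: D = 1421 * 0.03542
Step 3: D = 50.33 cm^2/s

50.33


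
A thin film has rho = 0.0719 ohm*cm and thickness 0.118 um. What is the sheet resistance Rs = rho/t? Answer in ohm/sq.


Step 1: Convert thickness to cm: t = 0.118 um = 1.1800e-05 cm
Step 2: Rs = rho / t = 0.0719 / 1.1800e-05
Step 3: Rs = 6093.2 ohm/sq

6093.2


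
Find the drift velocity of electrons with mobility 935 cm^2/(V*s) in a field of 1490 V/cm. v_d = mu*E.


Step 1: v_d = mu * E
Step 2: v_d = 935 * 1490 = 1393150
Step 3: v_d = 1.39e+06 cm/s

1.39e+06


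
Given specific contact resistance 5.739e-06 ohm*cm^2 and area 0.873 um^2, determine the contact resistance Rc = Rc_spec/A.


Step 1: Convert area to cm^2: 0.873 um^2 = 8.7300e-09 cm^2
Step 2: Rc = Rc_spec / A = 5.739e-06 / 8.7300e-09
Step 3: Rc = 6.57e+02 ohms

6.57e+02


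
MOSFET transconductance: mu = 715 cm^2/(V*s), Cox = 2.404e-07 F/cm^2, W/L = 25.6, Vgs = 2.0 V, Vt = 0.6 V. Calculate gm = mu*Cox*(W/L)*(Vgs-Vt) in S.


Step 1: Vov = Vgs - Vt = 2.0 - 0.6 = 1.4 V
Step 2: gm = mu * Cox * (W/L) * Vov
Step 3: gm = 715 * 2.404e-07 * 25.6 * 1.4 = 6.16e-03 S

6.16e-03


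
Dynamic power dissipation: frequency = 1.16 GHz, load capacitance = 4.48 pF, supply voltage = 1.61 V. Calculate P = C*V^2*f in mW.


Step 1: V^2 = 1.61^2 = 2.5921 V^2
Step 2: P = C*V^2*f = 4.48e-12 F * 2.5921 * 1.16e9 Hz
Step 3: P = 1.347062528e-02 W
Step 4: P = 13.471 mW

13.471


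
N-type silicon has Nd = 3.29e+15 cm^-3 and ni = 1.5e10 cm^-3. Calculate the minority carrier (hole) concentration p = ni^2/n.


Step 1: Since Nd >> ni, n ≈ Nd = 3.29e+15 cm^-3
Step 2: p = ni^2 / n = (1.5e10)^2 / 3.29e+15
Step 3: p = 2.25e20 / 3.29e+15 = 6.84e+04 cm^-3

6.84e+04


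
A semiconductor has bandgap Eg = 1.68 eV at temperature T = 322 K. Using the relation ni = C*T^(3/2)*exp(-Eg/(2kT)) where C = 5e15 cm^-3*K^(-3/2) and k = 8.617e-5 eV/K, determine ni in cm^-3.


Step 1: Compute kT = 8.617e-5 * 322 = 0.02774674 eV
Step 2: Exponent = -Eg/(2kT) = -1.68/(2*0.02774674) = -30.27383
Step 3: T^(3/2) = 322^1.5 = 5778.08
Step 4: ni = 5e15 * 5778.08 * exp(-30.27383) = 2.06e+06 cm^-3

2.06e+06


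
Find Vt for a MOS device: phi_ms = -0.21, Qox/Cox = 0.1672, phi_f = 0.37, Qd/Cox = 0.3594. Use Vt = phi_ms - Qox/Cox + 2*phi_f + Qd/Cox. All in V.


Step 1: Vt = phi_ms - Qox/Cox + 2*phi_f + Qd/Cox
Step 2: Vt = -0.21 - 0.1672 + 2*0.37 + 0.3594
Step 3: Vt = -0.21 - 0.1672 + 0.74 + 0.3594
Step 4: Vt = 0.7222 V

0.7222


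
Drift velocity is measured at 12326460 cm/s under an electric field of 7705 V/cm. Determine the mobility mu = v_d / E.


Step 1: mu = v_d / E
Step 2: mu = 12326460 / 7705
Step 3: mu = 1599.8 cm^2/(V*s)

1599.8


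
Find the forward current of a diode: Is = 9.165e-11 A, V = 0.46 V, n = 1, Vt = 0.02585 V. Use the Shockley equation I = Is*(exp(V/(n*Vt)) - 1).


Step 1: V/(n*Vt) = 0.46/(1*0.02585) = 17.7950
Step 2: exp(17.7950) = 5.3490e+07
Step 3: I = 9.165e-11 * (5.3490e+07 - 1) = 4.90e-03 A

4.90e-03


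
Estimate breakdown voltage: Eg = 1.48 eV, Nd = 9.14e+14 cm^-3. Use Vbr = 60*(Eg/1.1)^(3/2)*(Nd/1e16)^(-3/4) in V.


Step 1: Eg/1.1 = 1.48/1.1 = 1.345455
Step 2: (Eg/1.1)^1.5 = 1.345455^1.5 = 1.560644
Step 3: (Nd/1e16)^(-0.75) = (0.0914)^(-0.75) = 6.015758
Step 4: Vbr = 60 * 1.560644 * 6.015758 = 563.3 V

563.3


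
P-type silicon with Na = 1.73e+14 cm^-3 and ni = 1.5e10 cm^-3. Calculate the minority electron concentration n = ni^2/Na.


Step 1: Majority hole concentration p ≈ Na = 1.73e+14 cm^-3
Step 2: n = ni^2 / Na = (1.5e10)^2 / 1.73e+14
Step 3: n = 1.30e+06 cm^-3

1.30e+06


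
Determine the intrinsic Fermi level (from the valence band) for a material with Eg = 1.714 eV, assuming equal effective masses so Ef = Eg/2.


Step 1: For an intrinsic semiconductor, the Fermi level sits at midgap.
Step 2: Ef = Eg / 2 = 1.714 / 2 = 0.857 eV

0.857


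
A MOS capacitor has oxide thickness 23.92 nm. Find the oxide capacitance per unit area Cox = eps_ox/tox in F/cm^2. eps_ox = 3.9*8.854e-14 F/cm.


Step 1: eps_ox = 3.9 * 8.854e-14 = 3.45306e-13 F/cm
Step 2: tox in cm = 23.92 nm * 1e-7 = 2.3920e-06 cm
Step 3: Cox = 3.45306e-13 / 2.3920e-06 = 1.44e-07 F/cm^2

1.44e-07


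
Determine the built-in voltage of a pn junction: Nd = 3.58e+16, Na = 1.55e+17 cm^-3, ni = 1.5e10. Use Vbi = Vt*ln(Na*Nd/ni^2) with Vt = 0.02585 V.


Step 1: Compute Na*Nd/ni^2 = 1.55e+17 * 3.58e+16 / (1.5e10)^2 = 2.4662e+13
Step 2: ln(2.4662e+13) = 30.8363
Step 3: Vbi = 0.02585 * 30.8363 = 0.797 V

0.797


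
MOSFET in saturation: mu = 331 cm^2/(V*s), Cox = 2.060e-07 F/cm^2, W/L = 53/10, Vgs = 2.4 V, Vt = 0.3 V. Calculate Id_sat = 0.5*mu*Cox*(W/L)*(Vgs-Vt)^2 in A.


Step 1: Overdrive voltage Vov = Vgs - Vt = 2.4 - 0.3 = 2.1 V
Step 2: W/L = 53/10 = 5.3
Step 3: Id = 0.5 * 331 * 2.060e-07 * 5.3 * 2.1^2
Step 4: Id = 7.97e-04 A

7.97e-04


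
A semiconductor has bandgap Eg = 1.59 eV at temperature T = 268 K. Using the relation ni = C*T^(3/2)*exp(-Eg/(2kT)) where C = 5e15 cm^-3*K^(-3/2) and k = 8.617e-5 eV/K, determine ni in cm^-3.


Step 1: Compute kT = 8.617e-5 * 268 = 0.02309356 eV
Step 2: Exponent = -Eg/(2kT) = -1.59/(2*0.02309356) = -34.42518
Step 3: T^(3/2) = 268^1.5 = 4387.35
Step 4: ni = 5e15 * 4387.35 * exp(-34.42518) = 2.46e+04 cm^-3

2.46e+04


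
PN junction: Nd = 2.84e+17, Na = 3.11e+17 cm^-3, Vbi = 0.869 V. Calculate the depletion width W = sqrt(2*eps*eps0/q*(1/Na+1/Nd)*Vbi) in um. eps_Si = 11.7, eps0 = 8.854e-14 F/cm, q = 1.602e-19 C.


Step 1: 1/Na + 1/Nd = 1/3.11e+17 + 1/2.84e+17 = 6.73656e-18
Step 2: 2*eps*eps0/q = 2*11.7*8.854e-14/1.602e-19 = 1.293281e+07
Step 3: W^2 = 1.293281e+07 * 6.73656e-18 * 0.869 = 7.57096e-11
Step 4: W = sqrt(7.57096e-11) = 8.701e-06 cm = 0.08701 um

0.08701


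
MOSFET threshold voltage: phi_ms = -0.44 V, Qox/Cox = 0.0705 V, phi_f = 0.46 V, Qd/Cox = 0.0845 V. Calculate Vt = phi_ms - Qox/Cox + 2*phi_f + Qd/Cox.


Step 1: Vt = phi_ms - Qox/Cox + 2*phi_f + Qd/Cox
Step 2: Vt = -0.44 - 0.0705 + 2*0.46 + 0.0845
Step 3: Vt = -0.44 - 0.0705 + 0.92 + 0.0845
Step 4: Vt = 0.494 V

0.494


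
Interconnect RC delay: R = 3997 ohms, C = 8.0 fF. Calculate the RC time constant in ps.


Step 1: tau = R * C
Step 2: tau = 3997 * 8.0 fF = 3997 * 8.0e-15 F
Step 3: tau = 3.1976e-11 s = 31.976 ps

31.976


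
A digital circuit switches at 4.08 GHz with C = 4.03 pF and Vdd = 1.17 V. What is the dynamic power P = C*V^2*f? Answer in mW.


Step 1: V^2 = 1.17^2 = 1.3689 V^2
Step 2: P = C*V^2*f = 4.03e-12 F * 1.3689 * 4.08e9 Hz
Step 3: P = 2.250800136e-02 W
Step 4: P = 22.508 mW

22.508


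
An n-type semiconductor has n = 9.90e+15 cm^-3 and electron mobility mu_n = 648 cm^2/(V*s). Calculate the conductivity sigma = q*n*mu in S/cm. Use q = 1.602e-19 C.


Step 1: sigma = q * n * mu
Step 2: sigma = 1.602e-19 * 9.90e+15 * 648
Step 3: sigma = 1.028e+00 S/cm

1.028e+00


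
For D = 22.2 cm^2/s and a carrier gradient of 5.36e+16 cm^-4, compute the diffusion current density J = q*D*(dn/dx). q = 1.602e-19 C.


Step 1: J = q * D * (dn/dx)
Step 2: J = 1.602e-19 * 22.2 * 5.36e+16
Step 3: J = 1.91e-01 A/cm^2

1.91e-01


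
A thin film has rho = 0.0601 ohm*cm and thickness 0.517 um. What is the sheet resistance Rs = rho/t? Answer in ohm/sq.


Step 1: Convert thickness to cm: t = 0.517 um = 5.1700e-05 cm
Step 2: Rs = rho / t = 0.0601 / 5.1700e-05
Step 3: Rs = 1162.5 ohm/sq

1162.5
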